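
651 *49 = 31899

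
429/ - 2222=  - 1 + 163/202=- 0.19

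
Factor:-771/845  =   - 3^1*5^( - 1)*13^(-2)*257^1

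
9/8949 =3/2983 =0.00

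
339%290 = 49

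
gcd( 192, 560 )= 16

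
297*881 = 261657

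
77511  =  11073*7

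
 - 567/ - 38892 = 27/1852 = 0.01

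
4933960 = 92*53630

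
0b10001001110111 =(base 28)b73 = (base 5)240243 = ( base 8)21167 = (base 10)8823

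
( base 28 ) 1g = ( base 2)101100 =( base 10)44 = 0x2c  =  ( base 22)20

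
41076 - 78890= -37814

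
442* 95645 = 42275090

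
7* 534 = 3738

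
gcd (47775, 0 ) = 47775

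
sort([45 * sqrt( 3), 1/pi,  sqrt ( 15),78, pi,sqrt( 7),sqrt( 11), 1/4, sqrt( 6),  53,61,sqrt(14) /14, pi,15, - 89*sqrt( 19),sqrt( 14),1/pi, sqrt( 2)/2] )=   [ - 89*sqrt( 19),1/4,sqrt( 14) /14,1/pi , 1/pi , sqrt( 2) /2,  sqrt( 6) , sqrt( 7),pi,pi,sqrt( 11),sqrt (14 ),sqrt( 15),15,  53,61,45 * sqrt(  3),  78 ]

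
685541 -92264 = 593277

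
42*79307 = 3330894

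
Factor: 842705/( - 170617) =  - 5^1*61^(  -  1)*2797^( - 1 )*168541^1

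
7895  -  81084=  - 73189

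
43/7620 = 43/7620 = 0.01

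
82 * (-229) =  - 18778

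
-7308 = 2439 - 9747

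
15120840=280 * 54003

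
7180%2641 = 1898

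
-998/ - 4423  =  998/4423 = 0.23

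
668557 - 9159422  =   - 8490865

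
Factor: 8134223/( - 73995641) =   -  19^1  *  127^1*367^(  -  1) * 3371^1*201623^( - 1 ) 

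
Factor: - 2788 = -2^2*17^1 * 41^1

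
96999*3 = 290997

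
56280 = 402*140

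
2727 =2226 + 501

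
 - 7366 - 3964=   -11330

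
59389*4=237556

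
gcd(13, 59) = 1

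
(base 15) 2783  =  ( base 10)8448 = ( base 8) 20400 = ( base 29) a19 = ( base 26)CCO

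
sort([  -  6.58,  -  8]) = [ - 8,  -  6.58 ]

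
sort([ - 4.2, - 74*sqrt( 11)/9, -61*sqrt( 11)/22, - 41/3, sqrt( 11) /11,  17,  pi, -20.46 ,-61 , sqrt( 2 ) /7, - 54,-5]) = [ - 61 , - 54, - 74 * sqrt( 11 ) /9, -20.46, - 41/3, - 61*sqrt( 11) /22, -5,-4.2 , sqrt(2 ) /7,sqrt( 11) /11, pi,17] 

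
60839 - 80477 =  - 19638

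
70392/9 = 7821  +  1/3 = 7821.33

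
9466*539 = 5102174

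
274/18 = 137/9 = 15.22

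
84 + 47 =131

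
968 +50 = 1018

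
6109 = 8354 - 2245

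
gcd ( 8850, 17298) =6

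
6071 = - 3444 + 9515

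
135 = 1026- 891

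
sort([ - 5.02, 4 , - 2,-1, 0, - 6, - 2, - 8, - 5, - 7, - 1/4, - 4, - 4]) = [ - 8,-7, - 6, - 5.02,-5, - 4, - 4, - 2, - 2, - 1,- 1/4 , 0,4 ]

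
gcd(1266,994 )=2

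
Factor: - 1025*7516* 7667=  -2^2*5^2 * 11^1*17^1*41^2*1879^1 = - 59065801300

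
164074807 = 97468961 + 66605846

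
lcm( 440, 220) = 440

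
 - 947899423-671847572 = - 1619746995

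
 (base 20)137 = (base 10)467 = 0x1d3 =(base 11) 395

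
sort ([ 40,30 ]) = [ 30, 40 ] 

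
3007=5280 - 2273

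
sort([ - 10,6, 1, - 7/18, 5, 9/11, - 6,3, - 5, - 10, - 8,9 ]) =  [ - 10, - 10, - 8, - 6,  -  5, - 7/18, 9/11,1,3,5,6, 9 ] 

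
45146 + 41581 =86727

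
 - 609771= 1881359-2491130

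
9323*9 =83907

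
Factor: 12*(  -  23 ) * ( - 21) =2^2* 3^2 * 7^1*23^1 = 5796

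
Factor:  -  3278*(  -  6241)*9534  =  2^2*3^1*7^1*11^1*79^2 * 149^1*227^1 = 195046552932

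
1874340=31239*60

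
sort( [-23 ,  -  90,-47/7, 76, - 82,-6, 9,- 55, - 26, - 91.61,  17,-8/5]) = [ - 91.61, -90,-82, - 55, - 26,-23,-47/7,-6,- 8/5,9,17,76 ]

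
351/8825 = 351/8825=0.04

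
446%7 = 5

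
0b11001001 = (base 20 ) a1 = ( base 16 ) c9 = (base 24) 89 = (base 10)201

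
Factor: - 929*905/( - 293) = 840745/293 = 5^1 * 181^1*293^( - 1)*929^1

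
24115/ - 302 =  - 80+45/302=- 79.85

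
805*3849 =3098445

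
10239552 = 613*16704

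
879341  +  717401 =1596742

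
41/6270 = 41/6270 = 0.01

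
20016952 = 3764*5318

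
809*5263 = 4257767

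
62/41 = 62/41 = 1.51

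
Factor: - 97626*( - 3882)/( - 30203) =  - 2^2*3^2*53^1*307^1*647^1*30203^( - 1) = -  378984132/30203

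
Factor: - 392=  - 2^3*7^2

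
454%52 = 38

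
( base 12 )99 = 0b1110101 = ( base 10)117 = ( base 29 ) 41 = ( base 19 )63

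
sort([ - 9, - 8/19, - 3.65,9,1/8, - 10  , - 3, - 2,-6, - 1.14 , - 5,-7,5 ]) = [ - 10, - 9, - 7, -6 , - 5, - 3.65,  -  3,  -  2,-1.14, - 8/19 , 1/8,5, 9] 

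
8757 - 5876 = 2881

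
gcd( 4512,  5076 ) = 564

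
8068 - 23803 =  - 15735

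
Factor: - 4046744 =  - 2^3 * 13^1 *167^1*233^1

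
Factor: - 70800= - 2^4*3^1*5^2*59^1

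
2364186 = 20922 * 113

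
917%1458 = 917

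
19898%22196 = 19898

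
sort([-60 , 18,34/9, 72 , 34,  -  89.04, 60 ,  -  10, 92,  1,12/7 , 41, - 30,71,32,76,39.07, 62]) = [ - 89.04, - 60, - 30, - 10,1,12/7,34/9 , 18,32,34, 39.07,41, 60, 62, 71, 72,76,92]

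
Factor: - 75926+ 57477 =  - 18449 = -  19^1 * 971^1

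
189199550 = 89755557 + 99443993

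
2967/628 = 2967/628=4.72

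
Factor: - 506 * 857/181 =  - 2^1*11^1*23^1*181^( - 1)*857^1= - 433642/181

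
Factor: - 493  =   - 17^1*29^1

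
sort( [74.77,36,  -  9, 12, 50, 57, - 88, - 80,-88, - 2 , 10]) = [ - 88, - 88,-80,- 9, - 2  ,  10, 12,36,50, 57, 74.77]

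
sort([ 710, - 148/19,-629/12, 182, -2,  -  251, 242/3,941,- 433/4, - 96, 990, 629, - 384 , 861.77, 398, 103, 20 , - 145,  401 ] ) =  [ - 384 , - 251, - 145, - 433/4, - 96, - 629/12, - 148/19, - 2,20, 242/3, 103, 182, 398,401, 629,710, 861.77,941, 990 ] 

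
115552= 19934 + 95618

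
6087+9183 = 15270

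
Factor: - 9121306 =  - 2^1*151^1*30203^1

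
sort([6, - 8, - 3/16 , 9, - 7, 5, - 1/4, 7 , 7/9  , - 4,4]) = [  -  8, - 7, - 4, - 1/4,-3/16,7/9,4 , 5, 6, 7 , 9 ] 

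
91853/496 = 185+3/16  =  185.19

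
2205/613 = 3+366/613 = 3.60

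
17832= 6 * 2972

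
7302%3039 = 1224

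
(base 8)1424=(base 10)788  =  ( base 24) 18k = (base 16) 314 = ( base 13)488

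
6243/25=249 + 18/25=249.72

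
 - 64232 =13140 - 77372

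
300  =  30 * 10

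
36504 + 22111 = 58615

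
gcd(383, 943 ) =1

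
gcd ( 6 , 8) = 2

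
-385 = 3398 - 3783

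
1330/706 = 665/353 = 1.88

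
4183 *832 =3480256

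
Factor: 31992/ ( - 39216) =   -  2^(-1)*19^( - 1 ) *31^1 =- 31/38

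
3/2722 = 3/2722 = 0.00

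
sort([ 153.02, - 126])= [- 126, 153.02]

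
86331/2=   86331/2=43165.50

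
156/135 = 52/45  =  1.16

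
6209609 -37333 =6172276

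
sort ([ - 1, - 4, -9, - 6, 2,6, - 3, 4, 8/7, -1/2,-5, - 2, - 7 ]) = [ - 9,  -  7, - 6, - 5, - 4, - 3, - 2, - 1, - 1/2, 8/7, 2, 4,6 ]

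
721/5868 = 721/5868 = 0.12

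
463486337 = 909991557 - 446505220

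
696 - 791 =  - 95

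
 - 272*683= -185776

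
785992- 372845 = 413147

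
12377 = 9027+3350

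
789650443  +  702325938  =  1491976381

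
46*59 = 2714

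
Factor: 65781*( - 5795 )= - 3^2*5^1*19^1*61^1*7309^1=- 381200895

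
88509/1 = 88509 = 88509.00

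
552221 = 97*5693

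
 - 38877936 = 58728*( - 662 )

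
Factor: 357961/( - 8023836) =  - 2^ ( - 2)*3^ (- 1) * 29^( - 1 )*311^1*1151^1*23057^( - 1)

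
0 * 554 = 0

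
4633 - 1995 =2638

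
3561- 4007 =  - 446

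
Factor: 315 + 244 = 13^1*43^1 = 559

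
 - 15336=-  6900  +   - 8436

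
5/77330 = 1/15466 = 0.00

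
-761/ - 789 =761/789=0.96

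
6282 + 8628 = 14910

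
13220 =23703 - 10483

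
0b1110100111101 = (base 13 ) 353A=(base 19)11di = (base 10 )7485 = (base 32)79T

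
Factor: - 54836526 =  - 2^1 * 3^1*17^1*197^1*2729^1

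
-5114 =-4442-672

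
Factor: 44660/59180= 203/269= 7^1*29^1 * 269^ ( - 1) 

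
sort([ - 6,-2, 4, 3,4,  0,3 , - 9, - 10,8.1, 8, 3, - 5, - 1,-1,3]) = [ - 10, - 9, - 6, - 5, - 2, - 1, - 1, 0, 3,3, 3 , 3, 4,4, 8, 8.1]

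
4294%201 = 73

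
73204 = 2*36602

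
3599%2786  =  813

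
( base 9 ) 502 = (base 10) 407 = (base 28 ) ef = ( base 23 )HG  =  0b110010111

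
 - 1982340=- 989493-992847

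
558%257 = 44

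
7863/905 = 8 + 623/905 = 8.69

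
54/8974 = 27/4487 = 0.01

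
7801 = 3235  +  4566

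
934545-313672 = 620873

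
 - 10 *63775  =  -637750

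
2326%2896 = 2326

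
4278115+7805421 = 12083536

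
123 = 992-869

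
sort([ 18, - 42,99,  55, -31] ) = [-42 ,  -  31,18 , 55,99]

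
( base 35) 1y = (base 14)4d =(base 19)3C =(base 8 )105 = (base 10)69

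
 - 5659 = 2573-8232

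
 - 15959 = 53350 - 69309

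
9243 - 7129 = 2114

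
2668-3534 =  - 866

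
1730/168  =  10 + 25/84 =10.30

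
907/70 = 12 + 67/70 = 12.96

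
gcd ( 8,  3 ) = 1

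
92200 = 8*11525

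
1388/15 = 1388/15 = 92.53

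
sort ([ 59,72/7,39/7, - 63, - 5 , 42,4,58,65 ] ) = [ - 63,-5, 4,39/7, 72/7, 42 , 58, 59,  65]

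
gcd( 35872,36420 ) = 4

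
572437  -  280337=292100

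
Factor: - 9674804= - 2^2*2418701^1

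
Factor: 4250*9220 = 39185000 = 2^3*5^4*17^1*461^1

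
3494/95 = 36  +  74/95= 36.78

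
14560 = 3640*4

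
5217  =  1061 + 4156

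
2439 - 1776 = 663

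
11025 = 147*75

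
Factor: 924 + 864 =1788 = 2^2*3^1 *149^1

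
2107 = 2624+-517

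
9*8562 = 77058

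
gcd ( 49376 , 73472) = 32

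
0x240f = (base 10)9231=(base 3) 110122220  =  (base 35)7iq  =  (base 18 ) 1A8F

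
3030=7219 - 4189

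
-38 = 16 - 54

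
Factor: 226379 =226379^1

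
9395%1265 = 540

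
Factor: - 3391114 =- 2^1*359^1*4723^1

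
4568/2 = 2284 = 2284.00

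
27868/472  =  6967/118 = 59.04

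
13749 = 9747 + 4002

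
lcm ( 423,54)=2538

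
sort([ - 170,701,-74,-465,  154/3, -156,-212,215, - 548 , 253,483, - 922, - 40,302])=[ - 922, - 548, - 465, - 212, - 170,-156, - 74, - 40,154/3,215, 253,302,483,701]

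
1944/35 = 55 + 19/35 = 55.54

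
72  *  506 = 36432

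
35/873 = 35/873 = 0.04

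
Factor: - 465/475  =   - 93/95 = -  3^1*5^( - 1) * 19^( - 1)*31^1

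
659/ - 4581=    - 659/4581 =- 0.14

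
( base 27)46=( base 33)3F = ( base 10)114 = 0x72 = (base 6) 310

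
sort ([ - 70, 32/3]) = [ - 70, 32/3 ]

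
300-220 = 80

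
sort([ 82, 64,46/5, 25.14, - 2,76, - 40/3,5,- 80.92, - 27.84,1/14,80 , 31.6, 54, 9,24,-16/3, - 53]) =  [ - 80.92, - 53, - 27.84, - 40/3, - 16/3, - 2,  1/14,5,9,46/5,  24,25.14,31.6,  54,64,  76,  80,  82 ] 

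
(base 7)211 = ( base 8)152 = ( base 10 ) 106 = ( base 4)1222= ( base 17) 64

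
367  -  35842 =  - 35475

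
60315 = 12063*5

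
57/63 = 19/21 = 0.90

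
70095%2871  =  1191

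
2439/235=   2439/235 = 10.38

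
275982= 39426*7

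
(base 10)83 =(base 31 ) 2L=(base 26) 35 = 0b1010011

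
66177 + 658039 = 724216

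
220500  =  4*55125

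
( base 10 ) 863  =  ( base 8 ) 1537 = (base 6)3555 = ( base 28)12n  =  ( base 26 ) 175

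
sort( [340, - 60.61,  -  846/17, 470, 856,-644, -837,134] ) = [ - 837, - 644, - 60.61,-846/17, 134, 340,470, 856 ] 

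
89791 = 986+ 88805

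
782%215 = 137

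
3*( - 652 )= - 1956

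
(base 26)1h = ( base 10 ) 43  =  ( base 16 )2B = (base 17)29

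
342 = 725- 383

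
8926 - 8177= 749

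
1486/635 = 1486/635 = 2.34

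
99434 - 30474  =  68960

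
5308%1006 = 278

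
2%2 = 0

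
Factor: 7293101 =43^1 * 169607^1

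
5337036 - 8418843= - 3081807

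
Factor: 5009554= 2^1 * 11^1*227707^1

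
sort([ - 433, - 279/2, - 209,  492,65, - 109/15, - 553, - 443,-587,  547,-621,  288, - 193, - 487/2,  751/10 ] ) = [ - 621, -587,  -  553, - 443, - 433, - 487/2, -209, - 193, - 279/2, - 109/15, 65,751/10,288, 492, 547]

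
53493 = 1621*33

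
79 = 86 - 7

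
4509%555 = 69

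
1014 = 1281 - 267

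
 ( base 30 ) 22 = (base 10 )62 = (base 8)76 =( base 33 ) 1t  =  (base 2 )111110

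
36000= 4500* 8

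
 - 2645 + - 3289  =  -5934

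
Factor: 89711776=2^5*7^1*11^1 * 23^1*1583^1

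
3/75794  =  3/75794 = 0.00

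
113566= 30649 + 82917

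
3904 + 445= 4349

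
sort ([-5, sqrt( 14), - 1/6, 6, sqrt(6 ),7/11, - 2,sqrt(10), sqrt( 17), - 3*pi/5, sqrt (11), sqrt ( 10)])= [ - 5, - 2,-3*pi/5, - 1/6,7/11, sqrt(6) , sqrt (10), sqrt(10), sqrt ( 11), sqrt (14) , sqrt ( 17),  6 ] 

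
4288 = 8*536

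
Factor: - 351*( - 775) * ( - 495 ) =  - 134652375   =  - 3^5*5^3*11^1*13^1*31^1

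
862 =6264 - 5402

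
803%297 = 209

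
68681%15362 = 7233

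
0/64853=0 = 0.00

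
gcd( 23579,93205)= 1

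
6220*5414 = 33675080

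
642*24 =15408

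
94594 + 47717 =142311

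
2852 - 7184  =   - 4332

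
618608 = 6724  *92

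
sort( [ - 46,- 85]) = [ - 85, - 46] 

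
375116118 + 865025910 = 1240142028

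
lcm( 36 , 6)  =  36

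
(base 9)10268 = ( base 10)6785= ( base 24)BIH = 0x1A81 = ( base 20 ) GJ5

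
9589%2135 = 1049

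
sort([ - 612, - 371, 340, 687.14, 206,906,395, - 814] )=[-814,-612,  -  371, 206, 340, 395, 687.14, 906]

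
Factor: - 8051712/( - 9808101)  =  2^10*3^( - 2 )*47^(  -  1 ) * 59^ ( - 1)*131^( - 1)*2621^1= 2683904/3269367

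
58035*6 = 348210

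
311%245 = 66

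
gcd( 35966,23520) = 98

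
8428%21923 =8428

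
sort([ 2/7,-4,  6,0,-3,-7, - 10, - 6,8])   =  [ - 10, - 7, - 6, - 4, - 3,0,2/7 , 6, 8]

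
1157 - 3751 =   -  2594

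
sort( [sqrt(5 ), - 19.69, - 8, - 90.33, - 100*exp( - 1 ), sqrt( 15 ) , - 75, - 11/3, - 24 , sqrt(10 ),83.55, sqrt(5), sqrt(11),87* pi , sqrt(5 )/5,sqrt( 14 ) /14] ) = [ - 90.33, -75, - 100*exp( - 1), - 24, - 19.69, - 8,-11/3,sqrt(14)/14,sqrt( 5) /5, sqrt(5 ),sqrt( 5),  sqrt(10), sqrt( 11 ),sqrt( 15 ),83.55 , 87*pi]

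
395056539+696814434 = 1091870973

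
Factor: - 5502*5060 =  - 2^3*3^1*5^1*7^1*11^1*23^1*131^1 =-27840120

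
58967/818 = 58967/818 = 72.09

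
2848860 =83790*34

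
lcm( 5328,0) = 0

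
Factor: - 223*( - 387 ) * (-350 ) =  - 30205350 = - 2^1*3^2*5^2*7^1*43^1*223^1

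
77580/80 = 969 + 3/4 = 969.75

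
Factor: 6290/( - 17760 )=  - 2^ ( - 4 )*3^( - 1 ) * 17^1= -17/48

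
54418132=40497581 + 13920551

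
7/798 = 1/114= 0.01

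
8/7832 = 1/979 = 0.00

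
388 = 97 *4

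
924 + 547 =1471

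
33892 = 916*37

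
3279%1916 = 1363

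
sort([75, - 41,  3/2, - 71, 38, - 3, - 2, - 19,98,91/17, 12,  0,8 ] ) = [ - 71 , - 41 , - 19,  -  3, - 2, 0, 3/2,91/17,  8,12,38,75,98]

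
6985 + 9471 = 16456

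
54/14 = 3 + 6/7 = 3.86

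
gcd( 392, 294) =98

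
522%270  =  252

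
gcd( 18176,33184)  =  32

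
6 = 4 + 2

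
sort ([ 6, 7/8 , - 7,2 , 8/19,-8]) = [ - 8 ,-7,  8/19, 7/8, 2,6] 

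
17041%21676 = 17041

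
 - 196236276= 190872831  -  387109107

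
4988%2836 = 2152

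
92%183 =92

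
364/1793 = 364/1793=0.20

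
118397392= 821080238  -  702682846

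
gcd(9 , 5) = 1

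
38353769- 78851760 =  - 40497991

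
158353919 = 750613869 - 592259950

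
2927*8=23416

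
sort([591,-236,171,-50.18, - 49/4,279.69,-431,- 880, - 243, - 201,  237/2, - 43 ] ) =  [  -  880, - 431, - 243, - 236,  -  201 , - 50.18,-43, - 49/4, 237/2,171, 279.69, 591 ] 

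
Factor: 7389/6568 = 2^( - 3)*3^2 = 9/8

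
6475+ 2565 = 9040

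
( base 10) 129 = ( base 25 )54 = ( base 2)10000001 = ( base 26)4P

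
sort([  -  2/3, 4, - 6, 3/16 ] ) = [ - 6, - 2/3 , 3/16,4 ] 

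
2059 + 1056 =3115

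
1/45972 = 1/45972  =  0.00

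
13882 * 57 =791274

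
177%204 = 177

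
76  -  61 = 15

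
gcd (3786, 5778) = 6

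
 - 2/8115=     -  2/8115 =- 0.00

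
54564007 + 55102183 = 109666190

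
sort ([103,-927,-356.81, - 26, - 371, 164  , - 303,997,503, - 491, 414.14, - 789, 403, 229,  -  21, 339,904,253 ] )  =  [ - 927, - 789, - 491 , - 371,-356.81, - 303, - 26, - 21, 103 , 164,229, 253,339, 403,414.14, 503,904 , 997] 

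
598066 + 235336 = 833402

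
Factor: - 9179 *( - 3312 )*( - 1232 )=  - 2^8*3^2*7^1*11^1*23^1*67^1 *137^1 =- 37453844736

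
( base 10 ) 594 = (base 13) 369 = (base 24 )10i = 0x252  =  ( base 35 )GY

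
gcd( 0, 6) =6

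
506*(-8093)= -4095058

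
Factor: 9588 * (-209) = -2003892 = -2^2*3^1*11^1*17^1 *19^1*47^1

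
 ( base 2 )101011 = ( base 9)47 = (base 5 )133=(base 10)43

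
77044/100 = 770+11/25 = 770.44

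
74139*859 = 63685401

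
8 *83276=666208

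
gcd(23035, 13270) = 5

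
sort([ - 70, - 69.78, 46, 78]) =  [ - 70, - 69.78,46,78 ] 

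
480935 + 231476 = 712411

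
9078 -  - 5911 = 14989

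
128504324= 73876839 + 54627485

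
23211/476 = 48+363/476 = 48.76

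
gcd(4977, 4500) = 9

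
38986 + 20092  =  59078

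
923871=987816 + -63945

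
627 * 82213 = 51547551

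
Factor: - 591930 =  -2^1*3^2*5^1*6577^1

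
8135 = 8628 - 493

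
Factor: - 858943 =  - 858943^1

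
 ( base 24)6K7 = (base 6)30131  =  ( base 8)7547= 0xF67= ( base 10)3943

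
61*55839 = 3406179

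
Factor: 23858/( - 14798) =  - 79/49 = - 7^(  -  2)*79^1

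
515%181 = 153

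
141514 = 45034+96480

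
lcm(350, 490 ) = 2450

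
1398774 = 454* 3081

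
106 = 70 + 36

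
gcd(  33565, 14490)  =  35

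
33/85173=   1/2581 = 0.00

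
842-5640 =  - 4798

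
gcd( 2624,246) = 82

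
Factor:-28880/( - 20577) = 2^4*3^(-1)*5^1*19^(  -  1 ) =80/57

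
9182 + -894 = 8288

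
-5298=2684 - 7982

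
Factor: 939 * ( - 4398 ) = -2^1*3^2*313^1 * 733^1   =  -4129722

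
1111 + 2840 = 3951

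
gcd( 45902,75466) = 778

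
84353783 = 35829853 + 48523930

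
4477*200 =895400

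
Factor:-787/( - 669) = 3^( - 1 ) * 223^ ( -1)*787^1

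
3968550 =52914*75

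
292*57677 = 16841684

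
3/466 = 3/466 = 0.01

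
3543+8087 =11630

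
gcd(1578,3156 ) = 1578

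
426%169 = 88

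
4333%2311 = 2022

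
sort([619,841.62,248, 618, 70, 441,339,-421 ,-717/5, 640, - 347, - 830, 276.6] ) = [ - 830, - 421,-347, - 717/5,  70,248,276.6, 339, 441, 618, 619,640 , 841.62]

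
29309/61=480+29/61 = 480.48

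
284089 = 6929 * 41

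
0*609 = 0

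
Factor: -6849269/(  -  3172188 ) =2^(- 2)*3^( -1)*7^2*113^1 * 1237^1  *  264349^(-1 ) 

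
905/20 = 181/4 = 45.25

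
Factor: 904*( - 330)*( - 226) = 67420320 = 2^5*3^1 * 5^1*11^1*113^2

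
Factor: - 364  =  -2^2*7^1*13^1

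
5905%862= 733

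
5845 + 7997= 13842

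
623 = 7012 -6389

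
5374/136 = 2687/68 = 39.51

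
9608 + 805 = 10413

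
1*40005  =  40005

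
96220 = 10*9622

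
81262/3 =81262/3 = 27087.33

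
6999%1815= 1554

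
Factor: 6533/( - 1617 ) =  - 3^(  -  1) * 7^(-2 )*11^( - 1)*47^1*139^1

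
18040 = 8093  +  9947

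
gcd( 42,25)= 1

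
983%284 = 131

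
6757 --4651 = 11408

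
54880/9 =6097 + 7/9= 6097.78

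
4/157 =4/157= 0.03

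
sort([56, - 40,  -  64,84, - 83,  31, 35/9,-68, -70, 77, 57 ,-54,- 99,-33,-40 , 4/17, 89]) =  [ - 99, - 83,-70, - 68, - 64, - 54, - 40, - 40, - 33, 4/17 , 35/9,31,56,57,77, 84, 89]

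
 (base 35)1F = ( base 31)1J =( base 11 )46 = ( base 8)62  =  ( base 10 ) 50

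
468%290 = 178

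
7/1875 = 7/1875 = 0.00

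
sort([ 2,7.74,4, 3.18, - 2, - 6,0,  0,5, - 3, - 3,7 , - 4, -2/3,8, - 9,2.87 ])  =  [-9,-6, - 4  ,-3,  -  3, - 2 , -2/3,0, 0 , 2,2.87,3.18,4,  5, 7 , 7.74,8 ]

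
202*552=111504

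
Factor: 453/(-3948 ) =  - 2^( -2)*7^(-1)*47^( - 1 )*151^1  =  -  151/1316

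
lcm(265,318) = 1590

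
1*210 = 210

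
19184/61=19184/61 = 314.49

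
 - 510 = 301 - 811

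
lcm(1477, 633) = 4431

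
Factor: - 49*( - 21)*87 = 3^2*7^3*29^1 = 89523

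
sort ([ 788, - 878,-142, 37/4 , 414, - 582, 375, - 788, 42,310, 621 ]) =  [  -  878, - 788,  -  582, -142,37/4, 42,310, 375,414, 621, 788 ]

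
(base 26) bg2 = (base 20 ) JCE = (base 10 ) 7854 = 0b1111010101110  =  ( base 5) 222404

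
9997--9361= 19358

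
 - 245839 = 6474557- 6720396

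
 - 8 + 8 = 0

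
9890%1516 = 794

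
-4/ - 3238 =2/1619 =0.00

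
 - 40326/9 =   -  13442/3 = - 4480.67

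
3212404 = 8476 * 379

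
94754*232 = 21982928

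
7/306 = 7/306 = 0.02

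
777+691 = 1468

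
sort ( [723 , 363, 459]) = [ 363,459, 723]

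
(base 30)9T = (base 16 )12B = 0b100101011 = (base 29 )A9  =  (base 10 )299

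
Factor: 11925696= 2^6*3^1*179^1 * 347^1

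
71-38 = 33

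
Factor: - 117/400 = - 2^( - 4 )*3^2*5^( - 2 )*13^1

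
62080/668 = 92 + 156/167 = 92.93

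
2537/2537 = 1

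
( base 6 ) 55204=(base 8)16724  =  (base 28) 9KK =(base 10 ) 7636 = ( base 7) 31156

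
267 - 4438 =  - 4171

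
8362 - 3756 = 4606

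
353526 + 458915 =812441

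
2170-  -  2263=4433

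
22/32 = 11/16 = 0.69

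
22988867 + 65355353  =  88344220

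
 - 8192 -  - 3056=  - 5136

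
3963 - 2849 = 1114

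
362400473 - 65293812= 297106661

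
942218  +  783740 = 1725958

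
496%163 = 7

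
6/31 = 6/31 = 0.19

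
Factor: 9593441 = 11^1*13^1*73^1*919^1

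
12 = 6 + 6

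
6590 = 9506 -2916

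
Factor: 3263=13^1 *251^1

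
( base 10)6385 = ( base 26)9BF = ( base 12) 3841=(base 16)18f1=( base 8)14361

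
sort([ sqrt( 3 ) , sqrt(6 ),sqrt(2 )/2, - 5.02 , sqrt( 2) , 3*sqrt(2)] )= [-5.02 , sqrt(2)/2,sqrt(2 ),sqrt(3 ),  sqrt(6),3*sqrt(2)]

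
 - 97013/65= - 97013/65 = - 1492.51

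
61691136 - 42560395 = 19130741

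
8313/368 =8313/368 =22.59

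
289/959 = 289/959 =0.30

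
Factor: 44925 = 3^1*5^2*599^1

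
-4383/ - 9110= 4383/9110 =0.48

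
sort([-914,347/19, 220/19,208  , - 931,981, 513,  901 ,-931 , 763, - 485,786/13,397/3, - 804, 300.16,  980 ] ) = [ - 931, - 931, - 914, - 804, - 485,  220/19,347/19,  786/13,  397/3,208,300.16, 513  ,  763, 901,980, 981]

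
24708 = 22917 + 1791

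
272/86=3 +7/43 = 3.16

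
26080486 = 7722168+18358318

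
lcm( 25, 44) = 1100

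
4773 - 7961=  - 3188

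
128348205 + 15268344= 143616549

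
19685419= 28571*689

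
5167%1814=1539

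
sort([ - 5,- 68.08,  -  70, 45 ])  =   [ - 70 ,- 68.08,- 5, 45] 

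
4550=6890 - 2340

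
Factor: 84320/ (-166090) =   -  2^4*31^1*977^( - 1 ) =-  496/977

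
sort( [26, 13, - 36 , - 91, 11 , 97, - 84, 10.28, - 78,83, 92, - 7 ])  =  [-91, - 84, - 78, - 36,-7, 10.28,11, 13, 26,83, 92, 97]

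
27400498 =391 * 70078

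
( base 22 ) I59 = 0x227F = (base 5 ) 240311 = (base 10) 8831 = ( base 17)1d98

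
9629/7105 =9629/7105 =1.36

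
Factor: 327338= 2^1*  11^1*14879^1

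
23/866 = 23/866 = 0.03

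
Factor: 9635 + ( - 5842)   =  3793^1 = 3793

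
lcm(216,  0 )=0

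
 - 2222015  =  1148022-3370037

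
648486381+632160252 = 1280646633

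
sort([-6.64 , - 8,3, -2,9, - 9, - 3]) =[ -9, - 8, -6.64 , -3, - 2  ,  3, 9 ]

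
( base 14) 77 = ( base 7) 210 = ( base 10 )105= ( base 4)1221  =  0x69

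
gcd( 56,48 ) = 8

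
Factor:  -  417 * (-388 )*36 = 2^4*3^3*97^1*139^1 = 5824656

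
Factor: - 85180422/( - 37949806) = 3^1*29^( - 1)*654307^(  -  1)* 14196737^1 = 42590211/18974903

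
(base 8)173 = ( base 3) 11120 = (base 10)123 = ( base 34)3l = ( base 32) 3R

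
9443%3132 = 47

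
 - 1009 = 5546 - 6555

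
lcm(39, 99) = 1287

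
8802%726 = 90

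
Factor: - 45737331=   -  3^1*59^1*258403^1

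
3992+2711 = 6703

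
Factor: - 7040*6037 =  - 2^7*5^1 * 11^1*6037^1 = - 42500480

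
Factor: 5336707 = 61^1*89^1*983^1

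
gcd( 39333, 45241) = 7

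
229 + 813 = 1042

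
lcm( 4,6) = 12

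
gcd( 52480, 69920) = 160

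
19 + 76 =95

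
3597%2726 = 871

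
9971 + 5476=15447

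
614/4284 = 307/2142 = 0.14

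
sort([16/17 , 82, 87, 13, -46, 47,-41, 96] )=[ - 46,-41, 16/17,13,47,  82,87, 96]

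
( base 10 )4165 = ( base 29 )4RI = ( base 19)ba4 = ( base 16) 1045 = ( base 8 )10105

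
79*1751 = 138329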